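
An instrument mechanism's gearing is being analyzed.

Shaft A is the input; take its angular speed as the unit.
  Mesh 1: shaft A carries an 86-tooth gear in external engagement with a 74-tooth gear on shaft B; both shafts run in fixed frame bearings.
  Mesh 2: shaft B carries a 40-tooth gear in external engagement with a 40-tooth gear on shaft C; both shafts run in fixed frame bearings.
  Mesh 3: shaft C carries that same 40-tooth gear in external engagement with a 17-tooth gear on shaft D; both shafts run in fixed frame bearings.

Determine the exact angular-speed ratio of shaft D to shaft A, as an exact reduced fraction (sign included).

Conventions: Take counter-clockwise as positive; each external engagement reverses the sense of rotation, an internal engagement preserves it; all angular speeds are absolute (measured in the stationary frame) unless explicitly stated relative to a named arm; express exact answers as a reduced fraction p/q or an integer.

-1720/629

class = fixed-axis compound train [3 meshes; 3 ratios multiply, 3 sense flips]
mesh 1 [86T→74T]: running ratio 43/37, sense −
mesh 2 [40T→40T]: running ratio 43/37, sense +
mesh 3 [40T→17T]: running ratio 1720/629, sense −
ω_out/ω_in = -1720/629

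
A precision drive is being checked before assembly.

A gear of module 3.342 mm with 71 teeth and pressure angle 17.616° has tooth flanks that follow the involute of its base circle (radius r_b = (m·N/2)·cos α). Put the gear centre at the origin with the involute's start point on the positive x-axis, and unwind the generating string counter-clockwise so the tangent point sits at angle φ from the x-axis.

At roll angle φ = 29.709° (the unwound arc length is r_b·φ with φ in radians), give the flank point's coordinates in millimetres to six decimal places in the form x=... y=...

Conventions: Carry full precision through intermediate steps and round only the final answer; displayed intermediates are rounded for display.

recognized (one wheel, involute flank): single-mesh tooth geometry, m = 3.342, N = 71
pitch radius r_p = m·N/2 = 3.342·71/2 = 118.641000
base radius r_b = r_p·cos α = 118.641000·cos 17.616° = 113.077472
roll angle φ = 29.709° = 0.51851987 rad
x = r_b·(cos φ + φ·sin φ) = 127.272040
y = r_b·(sin φ − φ·cos φ) = 5.114807

x=127.272040 y=5.114807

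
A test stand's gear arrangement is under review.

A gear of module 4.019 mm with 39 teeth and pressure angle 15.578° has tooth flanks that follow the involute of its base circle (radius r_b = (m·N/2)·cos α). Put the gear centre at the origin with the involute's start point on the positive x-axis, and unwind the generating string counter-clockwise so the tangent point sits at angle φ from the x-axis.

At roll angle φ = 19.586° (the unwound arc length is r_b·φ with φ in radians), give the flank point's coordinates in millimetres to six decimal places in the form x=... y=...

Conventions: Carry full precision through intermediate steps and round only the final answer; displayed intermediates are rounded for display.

single-mesh involute tooth geometry (39T wheel at module 4.019)
pitch radius r_p = m·N/2 = 4.019·39/2 = 78.370500
base radius r_b = r_p·cos α = 78.370500·cos 15.578° = 75.491619
roll angle φ = 19.586° = 0.34184019 rad
x = r_b·(cos φ + φ·sin φ) = 79.774374
y = r_b·(sin φ − φ·cos φ) = 0.993490

x=79.774374 y=0.993490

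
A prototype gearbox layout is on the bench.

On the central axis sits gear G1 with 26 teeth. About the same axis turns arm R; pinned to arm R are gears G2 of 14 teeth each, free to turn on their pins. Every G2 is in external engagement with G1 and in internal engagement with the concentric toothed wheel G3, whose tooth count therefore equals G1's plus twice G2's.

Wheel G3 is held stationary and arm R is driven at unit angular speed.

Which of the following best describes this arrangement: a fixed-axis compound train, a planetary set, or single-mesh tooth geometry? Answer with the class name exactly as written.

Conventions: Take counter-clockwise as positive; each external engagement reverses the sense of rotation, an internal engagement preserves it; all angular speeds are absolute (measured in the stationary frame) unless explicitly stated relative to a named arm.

planetary set (26T centre, 14T on arm, 54T internal) — Willis relation
classification: planetary set

planetary set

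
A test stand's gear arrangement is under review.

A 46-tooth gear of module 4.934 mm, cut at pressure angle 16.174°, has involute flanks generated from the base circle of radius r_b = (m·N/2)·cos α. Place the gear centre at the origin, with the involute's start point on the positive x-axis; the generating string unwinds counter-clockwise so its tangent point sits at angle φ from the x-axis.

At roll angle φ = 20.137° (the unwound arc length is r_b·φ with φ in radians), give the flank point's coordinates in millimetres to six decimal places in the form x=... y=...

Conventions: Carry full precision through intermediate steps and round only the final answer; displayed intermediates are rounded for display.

topology: single-mesh involute geometry — m = 4.934, N = 46
pitch radius r_p = m·N/2 = 4.934·46/2 = 113.482000
base radius r_b = r_p·cos α = 113.482000·cos 16.174° = 108.990404
roll angle φ = 20.137° = 0.35145695 rad
x = r_b·(cos φ + φ·sin φ) = 115.515314
y = r_b·(sin φ − φ·cos φ) = 1.557792

x=115.515314 y=1.557792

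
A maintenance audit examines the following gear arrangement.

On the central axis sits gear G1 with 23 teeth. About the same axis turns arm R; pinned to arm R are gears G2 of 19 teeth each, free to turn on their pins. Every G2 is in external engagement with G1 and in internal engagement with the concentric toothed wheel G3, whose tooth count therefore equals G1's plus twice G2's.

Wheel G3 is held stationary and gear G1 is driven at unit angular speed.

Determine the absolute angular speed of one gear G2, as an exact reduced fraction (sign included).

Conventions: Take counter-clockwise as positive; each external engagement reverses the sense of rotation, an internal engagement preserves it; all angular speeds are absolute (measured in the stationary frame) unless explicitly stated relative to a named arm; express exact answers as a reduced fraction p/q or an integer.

topology: planetary set — G1 23T / G2 19T / G3 61T, arm = carrier (Willis)
ring teeth: 23 + 2·19 = 61
23(ω_sun−ω_arm) = −61(ω_ring−ω_arm),  ω_ring = 0, ω_sun = 1
23(1−ω_arm) = −61(0−ω_arm)  ⇒  84·ω_arm = 23  ⇒  ω_arm = 23/84
sun–planet mesh: 23·(1−23/84) = −19·(ω_p−ω_arm)  ⇒  ω_p−ω_arm = -1403/1596
ω_p = 23/84 − 1403/1596 = -23/38
exact speed ratio = -23/38

-23/38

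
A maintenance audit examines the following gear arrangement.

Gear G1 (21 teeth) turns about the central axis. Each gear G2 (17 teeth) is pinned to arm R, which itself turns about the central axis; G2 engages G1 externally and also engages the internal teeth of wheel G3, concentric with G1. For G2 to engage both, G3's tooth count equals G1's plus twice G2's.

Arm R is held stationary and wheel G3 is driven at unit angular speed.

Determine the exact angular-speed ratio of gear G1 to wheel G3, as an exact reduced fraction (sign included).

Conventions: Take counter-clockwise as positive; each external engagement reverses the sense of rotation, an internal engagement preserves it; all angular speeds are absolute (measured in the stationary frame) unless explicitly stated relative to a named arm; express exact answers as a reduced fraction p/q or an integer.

planetary set (21T centre, 17T on arm, 55T internal) — Willis relation
ring teeth: 21 + 2·17 = 55
21(ω_sun−ω_arm) = −55(ω_ring−ω_arm),  ω_arm = 0, ω_ring = 1
ω_sun = 0 − (55/21)(1−0) = -55/21
ω_out/ω_in = -55/21

-55/21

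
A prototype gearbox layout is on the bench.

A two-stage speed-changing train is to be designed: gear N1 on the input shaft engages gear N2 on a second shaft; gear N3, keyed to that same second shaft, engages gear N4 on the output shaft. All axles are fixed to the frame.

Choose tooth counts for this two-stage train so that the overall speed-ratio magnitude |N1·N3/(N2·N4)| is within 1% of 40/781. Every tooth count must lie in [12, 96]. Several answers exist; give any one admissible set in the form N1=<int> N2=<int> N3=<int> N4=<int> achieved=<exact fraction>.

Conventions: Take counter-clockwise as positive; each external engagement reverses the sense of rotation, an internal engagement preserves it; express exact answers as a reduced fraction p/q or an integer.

N1=12 N2=66 N3=20 N4=71 achieved=40/781

class = fixed-axis compound train [2-stage, 40/781 wanted]
target = 40/781 in lowest terms: an exact hit needs N1·N3 = k·40 and N2·N4 = k·781 for one integer k, every count in [12, 96]; additionally prefer no 1:1 stage (N1 ≠ N2, N3 ≠ N4)
k = 1…5: no 1:1-free in-range split of k·40 and k·781 into factor pairs; take k = 6
k = 6: N1·N3 = 240 = 12·20, N2·N4 = 4686 = 66·71
achieved = 12·20/(66·71) = 40/781; |achieved − target| = 0 ≤ 2/3905 ✓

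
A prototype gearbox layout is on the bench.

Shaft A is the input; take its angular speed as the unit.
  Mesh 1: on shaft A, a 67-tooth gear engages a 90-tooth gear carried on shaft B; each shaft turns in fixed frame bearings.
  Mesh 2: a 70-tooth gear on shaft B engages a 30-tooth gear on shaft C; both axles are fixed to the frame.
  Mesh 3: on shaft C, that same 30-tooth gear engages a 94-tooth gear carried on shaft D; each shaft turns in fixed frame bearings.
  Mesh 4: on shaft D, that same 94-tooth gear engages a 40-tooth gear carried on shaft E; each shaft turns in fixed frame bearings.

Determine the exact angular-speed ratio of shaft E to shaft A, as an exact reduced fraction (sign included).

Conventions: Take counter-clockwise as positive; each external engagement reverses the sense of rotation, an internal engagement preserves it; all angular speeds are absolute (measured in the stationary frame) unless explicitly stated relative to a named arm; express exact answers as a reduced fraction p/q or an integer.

469/360

class = fixed-axis compound train [4 meshes; 4 ratios multiply, 4 sense flips]
mesh 1 [67T→90T]: running ratio 67/90, sense −
mesh 2 [70T→30T]: running ratio 469/270, sense +
mesh 3 [30T→94T]: running ratio 469/846, sense −
mesh 4 [94T→40T]: running ratio 469/360, sense +
ω_out/ω_in = 469/360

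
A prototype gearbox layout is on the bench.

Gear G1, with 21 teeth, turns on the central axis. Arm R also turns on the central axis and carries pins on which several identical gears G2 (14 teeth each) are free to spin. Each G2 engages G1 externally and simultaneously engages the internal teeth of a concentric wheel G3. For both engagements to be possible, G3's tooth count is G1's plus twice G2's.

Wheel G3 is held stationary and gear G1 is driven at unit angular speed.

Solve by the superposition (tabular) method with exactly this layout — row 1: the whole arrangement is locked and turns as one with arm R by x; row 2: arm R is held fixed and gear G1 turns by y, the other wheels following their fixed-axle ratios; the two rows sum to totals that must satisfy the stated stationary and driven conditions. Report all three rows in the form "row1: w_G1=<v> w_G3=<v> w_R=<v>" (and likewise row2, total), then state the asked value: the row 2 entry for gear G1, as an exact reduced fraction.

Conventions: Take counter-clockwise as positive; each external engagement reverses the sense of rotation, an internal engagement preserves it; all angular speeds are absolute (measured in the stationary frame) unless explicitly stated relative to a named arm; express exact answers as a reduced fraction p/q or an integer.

row1: w_G1=3/10 w_G3=3/10 w_R=3/10
row2: w_G1=7/10 w_G3=-3/10 w_R=0
total: w_G1=1 w_G3=0 w_R=3/10
asked value: 7/10

recognized (axles ride arm R): planetary set, 21/14/49 teeth
row 1: whole set turns with the arm by x
row 2: sun turns y, ring = −(21/49)·y, arm 0
boundary: total ω_ring = x − (21/49)·y = 0 and total ω_sun = x + y = 1  ⇒  y = 7/10, x = 3/10
row 2 ring = −(21/49)·7/10 = -3/10
totals (row 1 + row 2): sun 3/10 + 7/10 = 1, ring 3/10 + (-3/10) = 0, arm 3/10 + 0 = 3/10
asked cell (row2, sun) = 7/10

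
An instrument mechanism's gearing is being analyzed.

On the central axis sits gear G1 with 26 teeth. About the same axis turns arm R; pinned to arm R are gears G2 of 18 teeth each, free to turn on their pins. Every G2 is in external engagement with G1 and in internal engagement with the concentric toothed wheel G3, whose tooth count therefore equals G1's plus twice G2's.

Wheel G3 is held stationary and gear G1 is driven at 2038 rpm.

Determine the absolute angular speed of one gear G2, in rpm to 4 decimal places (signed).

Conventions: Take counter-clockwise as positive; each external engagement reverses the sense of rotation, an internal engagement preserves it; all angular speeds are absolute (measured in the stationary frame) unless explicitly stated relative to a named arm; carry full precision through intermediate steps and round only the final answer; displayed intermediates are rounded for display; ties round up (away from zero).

topology: planetary set — G1 26T / G2 18T / G3 62T, arm = carrier (Willis)
normalise by the input: solve with ω_sun = 1, then scale by 2038 rpm
ring teeth: 26 + 2·18 = 62
26(ω_sun−ω_arm) = −62(ω_ring−ω_arm),  ω_ring = 0, ω_sun = 1
26(1−ω_arm) = −62(0−ω_arm)  ⇒  88·ω_arm = 26  ⇒  ω_arm = 13/44
sun–planet mesh: 26·(1−13/44) = −18·(ω_p−ω_arm)  ⇒  ω_p−ω_arm = -403/396
ω_p = 13/44 − 403/396 = -13/18
scale: ω_p = -13/18 × 2038 rpm = -1471.8889 rpm

-1471.8889 rpm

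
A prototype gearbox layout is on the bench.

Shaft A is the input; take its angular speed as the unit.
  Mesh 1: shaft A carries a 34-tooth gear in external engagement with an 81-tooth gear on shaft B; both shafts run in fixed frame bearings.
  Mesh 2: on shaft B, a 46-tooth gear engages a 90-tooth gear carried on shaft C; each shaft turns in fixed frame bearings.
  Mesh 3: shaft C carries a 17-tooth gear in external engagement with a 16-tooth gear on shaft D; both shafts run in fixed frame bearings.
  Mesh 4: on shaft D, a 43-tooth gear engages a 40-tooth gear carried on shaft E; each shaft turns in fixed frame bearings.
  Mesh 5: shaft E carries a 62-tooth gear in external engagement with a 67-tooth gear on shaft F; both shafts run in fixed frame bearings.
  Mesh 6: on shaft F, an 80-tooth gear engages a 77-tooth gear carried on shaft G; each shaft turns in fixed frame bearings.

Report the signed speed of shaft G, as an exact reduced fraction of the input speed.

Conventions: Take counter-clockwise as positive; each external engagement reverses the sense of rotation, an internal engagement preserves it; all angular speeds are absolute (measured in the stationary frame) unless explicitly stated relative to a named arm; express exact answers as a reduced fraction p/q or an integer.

8860451/37609110

6-mesh fixed-axis compound train (all bearings frame-fixed)
mesh 1 [34T→81T]: |ω|/ω_in = 1×34/81 = 34/81, sense flips to −
mesh 2 [46T→90T]: |ω|/ω_in = (34/81)×46/90 = 782/3645, sense flips to +
mesh 3 [17T→16T]: |ω|/ω_in = (782/3645)×17/16 = 6647/29160, sense flips to −
mesh 4 [43T→40T]: |ω|/ω_in = (6647/29160)×43/40 = 285821/1166400, sense flips to +
mesh 5 [62T→67T]: |ω|/ω_in = (285821/1166400)×62/67 = 8860451/39074400, sense flips to −
mesh 6 [80T→77T]: |ω|/ω_in = (8860451/39074400)×80/77 = 8860451/37609110, sense flips to +
signed output speed (× input speed) = 8860451/37609110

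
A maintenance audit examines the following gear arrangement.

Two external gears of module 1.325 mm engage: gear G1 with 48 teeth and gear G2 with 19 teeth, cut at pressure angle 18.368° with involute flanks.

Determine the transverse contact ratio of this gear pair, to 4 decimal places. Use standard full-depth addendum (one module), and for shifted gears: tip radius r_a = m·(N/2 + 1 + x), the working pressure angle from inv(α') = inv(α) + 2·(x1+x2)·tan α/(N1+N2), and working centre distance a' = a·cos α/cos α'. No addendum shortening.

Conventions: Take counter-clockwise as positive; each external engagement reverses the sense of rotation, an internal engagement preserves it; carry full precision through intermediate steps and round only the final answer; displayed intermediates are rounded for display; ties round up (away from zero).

single-mesh involute tooth geometry (48T engaging 19T at module 1.325)
base radii: r_b1 = 30.179859, r_b2 = 11.946194
tip radii: r_a1 = 33.125000, r_a2 = 13.912500
no profile shift: α' = α, a' = a
action lengths: √(r_a1²−r_b1²) = 13.654368, √(r_a2²−r_b2²) = 7.130645
base pitch p_b = π·m·cos α = 3.950534
CR = (13.654368 + 7.130645 − 44.387500·sin 18.36800°)/3.950534 = 1.720696
contact ratio ≈ 1.7207

1.7207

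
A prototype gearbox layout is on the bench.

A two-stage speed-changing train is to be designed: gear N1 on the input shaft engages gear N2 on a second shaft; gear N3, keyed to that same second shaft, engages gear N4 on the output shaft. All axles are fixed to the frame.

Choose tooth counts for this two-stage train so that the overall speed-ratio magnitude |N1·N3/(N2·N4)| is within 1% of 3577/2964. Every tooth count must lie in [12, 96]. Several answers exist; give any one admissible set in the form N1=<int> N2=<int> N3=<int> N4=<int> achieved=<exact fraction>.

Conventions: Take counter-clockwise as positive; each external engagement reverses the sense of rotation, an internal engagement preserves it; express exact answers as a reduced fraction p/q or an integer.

topology: fixed-axis compound train — 2 stages, target 3577/2964
target = 3577/2964 in lowest terms: an exact hit needs N1·N3 = k·3577 and N2·N4 = k·2964 for one integer k, every count in [12, 96]; additionally prefer no 1:1 stage (N1 ≠ N2, N3 ≠ N4)
k = 1: N1·N3 = 3577 = 49·73, N2·N4 = 2964 = 38·78
achieved = 49·73/(38·78) = 3577/2964; |achieved − target| = 0 ≤ 3577/296400 ✓

N1=49 N2=38 N3=73 N4=78 achieved=3577/2964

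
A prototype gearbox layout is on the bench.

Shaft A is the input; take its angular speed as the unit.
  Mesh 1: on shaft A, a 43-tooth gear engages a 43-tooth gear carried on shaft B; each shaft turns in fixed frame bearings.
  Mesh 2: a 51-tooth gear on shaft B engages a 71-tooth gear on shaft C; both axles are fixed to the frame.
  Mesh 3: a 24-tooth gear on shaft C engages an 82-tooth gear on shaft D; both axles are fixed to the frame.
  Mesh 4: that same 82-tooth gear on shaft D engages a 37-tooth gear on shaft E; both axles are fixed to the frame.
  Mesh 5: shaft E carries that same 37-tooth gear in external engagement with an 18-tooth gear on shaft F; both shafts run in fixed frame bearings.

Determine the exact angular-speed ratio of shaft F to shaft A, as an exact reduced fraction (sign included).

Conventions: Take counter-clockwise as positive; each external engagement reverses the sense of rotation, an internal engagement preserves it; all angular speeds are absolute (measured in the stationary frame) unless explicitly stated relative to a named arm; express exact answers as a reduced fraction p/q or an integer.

class = fixed-axis compound train [5 meshes; 5 ratios multiply, 5 sense flips]
mesh 1 [43T→43T]: running ratio 1, sense −
mesh 2 [51T→71T]: running ratio 51/71, sense +
mesh 3 [24T→82T]: running ratio 612/2911, sense −
mesh 4 [82T→37T]: running ratio 1224/2627, sense +
mesh 5 [37T→18T]: running ratio 68/71, sense −
ω_out/ω_in = -68/71

-68/71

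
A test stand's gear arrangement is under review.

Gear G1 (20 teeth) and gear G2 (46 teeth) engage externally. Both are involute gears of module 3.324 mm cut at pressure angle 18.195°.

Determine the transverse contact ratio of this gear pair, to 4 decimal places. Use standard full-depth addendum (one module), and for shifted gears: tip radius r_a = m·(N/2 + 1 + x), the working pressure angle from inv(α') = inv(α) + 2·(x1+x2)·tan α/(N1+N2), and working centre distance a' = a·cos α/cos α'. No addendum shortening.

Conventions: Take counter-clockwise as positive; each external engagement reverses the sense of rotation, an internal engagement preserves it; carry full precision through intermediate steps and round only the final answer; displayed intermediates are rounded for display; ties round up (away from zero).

single-mesh involute tooth geometry (20T engaging 46T at module 3.324)
base radii: r_b1 = 31.577977, r_b2 = 72.629347
tip radii: r_a1 = 36.564000, r_a2 = 79.776000
no profile shift: α' = α, a' = a
action lengths: √(r_a1²−r_b1²) = 18.432511, √(r_a2²−r_b2²) = 33.002851
base pitch p_b = π·m·cos α = 9.920514
CR = (18.432511 + 33.002851 − 109.692000·sin 18.19500°)/9.920514 = 1.732150
contact ratio ≈ 1.7321

1.7321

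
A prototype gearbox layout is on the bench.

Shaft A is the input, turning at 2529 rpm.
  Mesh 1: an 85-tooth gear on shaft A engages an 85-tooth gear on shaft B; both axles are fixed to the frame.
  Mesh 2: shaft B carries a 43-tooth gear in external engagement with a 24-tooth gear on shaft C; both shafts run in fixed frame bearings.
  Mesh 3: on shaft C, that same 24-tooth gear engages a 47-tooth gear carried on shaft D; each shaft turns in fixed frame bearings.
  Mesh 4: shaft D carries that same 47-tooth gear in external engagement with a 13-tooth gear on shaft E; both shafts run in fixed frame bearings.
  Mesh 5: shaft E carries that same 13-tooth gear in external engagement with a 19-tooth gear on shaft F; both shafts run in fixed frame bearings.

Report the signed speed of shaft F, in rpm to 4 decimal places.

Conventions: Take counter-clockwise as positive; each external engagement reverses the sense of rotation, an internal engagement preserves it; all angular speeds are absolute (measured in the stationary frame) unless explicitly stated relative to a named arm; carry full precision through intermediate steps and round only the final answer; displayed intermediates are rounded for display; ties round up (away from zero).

5-mesh fixed-axis compound train (all bearings frame-fixed)
mesh 1 [85T→85T]: ω = 2529.0000×85/85 = 2529.0000 rpm, sense flips to −
mesh 2 [43T→24T]: ω = 2529.0000×43/24 = 4531.1250 rpm, sense flips to +
mesh 3 [24T→47T]: ω = 4531.1250×24/47 = 2313.7660 rpm, sense flips to −
mesh 4 [47T→13T]: ω = 2313.7660×47/13 = 8365.1538 rpm, sense flips to +
mesh 5 [13T→19T]: ω = 8365.1538×13/19 = 5723.5263 rpm, sense flips to −
signed output speed = -5723.5263 rpm

-5723.5263 rpm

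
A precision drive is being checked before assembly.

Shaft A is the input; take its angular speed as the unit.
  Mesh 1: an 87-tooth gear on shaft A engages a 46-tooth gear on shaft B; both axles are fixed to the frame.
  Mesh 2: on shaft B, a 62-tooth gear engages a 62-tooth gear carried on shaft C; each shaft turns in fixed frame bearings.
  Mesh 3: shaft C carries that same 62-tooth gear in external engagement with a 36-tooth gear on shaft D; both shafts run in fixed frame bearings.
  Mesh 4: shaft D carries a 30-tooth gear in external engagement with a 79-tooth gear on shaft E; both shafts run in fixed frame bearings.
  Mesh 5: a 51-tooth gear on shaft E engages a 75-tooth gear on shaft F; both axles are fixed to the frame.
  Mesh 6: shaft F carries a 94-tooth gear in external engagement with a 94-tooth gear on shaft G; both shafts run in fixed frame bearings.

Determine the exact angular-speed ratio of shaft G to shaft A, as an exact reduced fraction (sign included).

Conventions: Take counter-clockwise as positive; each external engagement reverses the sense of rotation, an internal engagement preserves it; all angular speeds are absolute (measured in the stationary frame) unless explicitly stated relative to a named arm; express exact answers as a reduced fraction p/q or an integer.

15283/18170

class = fixed-axis compound train [6 meshes; 6 ratios multiply, 6 sense flips]
mesh 1 [87T→46T]: running ratio 87/46, sense −
mesh 2 [62T→62T]: running ratio 87/46, sense +
mesh 3 [62T→36T]: running ratio 899/276, sense −
mesh 4 [30T→79T]: running ratio 4495/3634, sense +
mesh 5 [51T→75T]: running ratio 15283/18170, sense −
mesh 6 [94T→94T]: running ratio 15283/18170, sense +
ω_out/ω_in = 15283/18170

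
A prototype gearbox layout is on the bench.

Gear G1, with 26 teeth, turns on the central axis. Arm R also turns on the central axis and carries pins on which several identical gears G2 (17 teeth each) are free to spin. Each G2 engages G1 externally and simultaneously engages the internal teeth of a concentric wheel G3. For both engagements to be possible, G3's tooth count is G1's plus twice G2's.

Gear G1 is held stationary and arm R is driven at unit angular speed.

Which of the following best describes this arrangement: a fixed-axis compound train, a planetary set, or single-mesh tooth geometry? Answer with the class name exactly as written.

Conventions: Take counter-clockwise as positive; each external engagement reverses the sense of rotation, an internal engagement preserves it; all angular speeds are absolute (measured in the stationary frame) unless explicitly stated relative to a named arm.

planetary set

planetary set (26T centre, 17T on arm, 60T internal) — Willis relation
classification: planetary set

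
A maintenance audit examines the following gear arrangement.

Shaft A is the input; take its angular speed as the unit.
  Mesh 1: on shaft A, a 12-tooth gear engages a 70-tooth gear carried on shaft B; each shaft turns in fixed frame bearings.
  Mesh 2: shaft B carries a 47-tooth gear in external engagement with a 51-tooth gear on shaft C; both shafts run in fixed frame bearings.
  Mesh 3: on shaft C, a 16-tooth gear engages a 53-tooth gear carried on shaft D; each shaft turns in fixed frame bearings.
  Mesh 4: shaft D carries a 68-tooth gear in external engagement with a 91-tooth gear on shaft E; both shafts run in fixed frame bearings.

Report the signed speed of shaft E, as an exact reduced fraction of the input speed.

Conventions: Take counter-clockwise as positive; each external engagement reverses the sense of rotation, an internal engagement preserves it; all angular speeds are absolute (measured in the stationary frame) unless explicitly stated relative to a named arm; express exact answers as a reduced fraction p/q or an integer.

6016/168805

4-mesh fixed-axis compound train (all bearings frame-fixed)
mesh 1 [12T→70T]: |ω|/ω_in = 1×12/70 = 6/35, sense flips to −
mesh 2 [47T→51T]: |ω|/ω_in = (6/35)×47/51 = 94/595, sense flips to +
mesh 3 [16T→53T]: |ω|/ω_in = (94/595)×16/53 = 1504/31535, sense flips to −
mesh 4 [68T→91T]: |ω|/ω_in = (1504/31535)×68/91 = 6016/168805, sense flips to +
signed output speed (× input speed) = 6016/168805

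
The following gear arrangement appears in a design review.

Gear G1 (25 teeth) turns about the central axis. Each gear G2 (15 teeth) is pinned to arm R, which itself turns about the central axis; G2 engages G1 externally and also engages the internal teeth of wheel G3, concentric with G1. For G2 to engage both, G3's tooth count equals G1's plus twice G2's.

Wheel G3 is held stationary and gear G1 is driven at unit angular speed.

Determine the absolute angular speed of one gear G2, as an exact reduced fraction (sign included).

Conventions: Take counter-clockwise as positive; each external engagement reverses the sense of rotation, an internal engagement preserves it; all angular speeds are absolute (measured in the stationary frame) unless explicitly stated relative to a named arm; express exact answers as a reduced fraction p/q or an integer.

-5/6

class = planetary set [G3 = 25+2·15 = 55; Willis about the carrier]
ring teeth: 25 + 2·15 = 55
25(ω_sun−ω_arm) = −55(ω_ring−ω_arm),  ω_ring = 0, ω_sun = 1
25(1−ω_arm) = −55(0−ω_arm)  ⇒  80·ω_arm = 25  ⇒  ω_arm = 5/16
sun–planet mesh: 25·(1−5/16) = −15·(ω_p−ω_arm)  ⇒  ω_p−ω_arm = -55/48
ω_p = 5/16 − 55/48 = -5/6
exact speed ratio = -5/6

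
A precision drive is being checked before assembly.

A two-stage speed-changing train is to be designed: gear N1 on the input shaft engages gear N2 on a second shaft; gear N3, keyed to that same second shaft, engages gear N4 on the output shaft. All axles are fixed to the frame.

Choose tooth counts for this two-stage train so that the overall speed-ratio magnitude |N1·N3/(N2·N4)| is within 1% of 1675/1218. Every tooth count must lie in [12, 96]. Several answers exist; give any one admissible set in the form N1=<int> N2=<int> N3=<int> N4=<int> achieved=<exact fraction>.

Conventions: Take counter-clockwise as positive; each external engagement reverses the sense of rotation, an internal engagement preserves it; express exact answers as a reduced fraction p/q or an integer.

class = fixed-axis compound train [2-stage, 1675/1218 wanted]
target = 1675/1218 in lowest terms: an exact hit needs N1·N3 = k·1675 and N2·N4 = k·1218 for one integer k, every count in [12, 96]; additionally prefer no 1:1 stage (N1 ≠ N2, N3 ≠ N4)
k = 1: N1·N3 = 1675 = 25·67, N2·N4 = 1218 = 14·87
achieved = 25·67/(14·87) = 1675/1218; |achieved − target| = 0 ≤ 67/4872 ✓

N1=25 N2=14 N3=67 N4=87 achieved=1675/1218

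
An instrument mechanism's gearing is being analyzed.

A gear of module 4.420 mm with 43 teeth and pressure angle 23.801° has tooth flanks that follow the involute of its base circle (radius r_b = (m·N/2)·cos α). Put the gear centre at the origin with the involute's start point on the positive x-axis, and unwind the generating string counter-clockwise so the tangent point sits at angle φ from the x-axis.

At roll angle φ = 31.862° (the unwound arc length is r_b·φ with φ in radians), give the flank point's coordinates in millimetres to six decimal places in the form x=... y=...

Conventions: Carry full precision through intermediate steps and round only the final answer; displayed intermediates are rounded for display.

x=99.370346 y=4.831691

recognized (one wheel, involute flank): single-mesh tooth geometry, m = 4.420, N = 43
pitch radius r_p = m·N/2 = 4.420·43/2 = 95.030000
base radius r_b = r_p·cos α = 95.030000·cos 23.801° = 86.947948
roll angle φ = 31.862° = 0.55609681 rad
x = r_b·(cos φ + φ·sin φ) = 99.370346
y = r_b·(sin φ − φ·cos φ) = 4.831691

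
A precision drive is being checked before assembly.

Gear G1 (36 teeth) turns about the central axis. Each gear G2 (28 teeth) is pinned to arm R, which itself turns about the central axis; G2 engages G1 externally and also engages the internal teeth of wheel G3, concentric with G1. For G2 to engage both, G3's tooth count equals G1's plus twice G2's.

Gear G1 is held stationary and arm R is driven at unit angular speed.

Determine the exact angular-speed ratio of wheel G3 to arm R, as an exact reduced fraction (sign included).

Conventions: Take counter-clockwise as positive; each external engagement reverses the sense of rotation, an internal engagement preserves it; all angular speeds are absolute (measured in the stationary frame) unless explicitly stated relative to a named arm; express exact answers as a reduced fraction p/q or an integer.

planetary set (36T centre, 28T on arm, 92T internal) — Willis relation
ring teeth: 36 + 2·28 = 92
36(ω_sun−ω_arm) = −92(ω_ring−ω_arm),  ω_sun = 0, ω_arm = 1
ω_ring = 1 − (36/92)(0−1) = 32/23
ω_out/ω_in = 32/23

32/23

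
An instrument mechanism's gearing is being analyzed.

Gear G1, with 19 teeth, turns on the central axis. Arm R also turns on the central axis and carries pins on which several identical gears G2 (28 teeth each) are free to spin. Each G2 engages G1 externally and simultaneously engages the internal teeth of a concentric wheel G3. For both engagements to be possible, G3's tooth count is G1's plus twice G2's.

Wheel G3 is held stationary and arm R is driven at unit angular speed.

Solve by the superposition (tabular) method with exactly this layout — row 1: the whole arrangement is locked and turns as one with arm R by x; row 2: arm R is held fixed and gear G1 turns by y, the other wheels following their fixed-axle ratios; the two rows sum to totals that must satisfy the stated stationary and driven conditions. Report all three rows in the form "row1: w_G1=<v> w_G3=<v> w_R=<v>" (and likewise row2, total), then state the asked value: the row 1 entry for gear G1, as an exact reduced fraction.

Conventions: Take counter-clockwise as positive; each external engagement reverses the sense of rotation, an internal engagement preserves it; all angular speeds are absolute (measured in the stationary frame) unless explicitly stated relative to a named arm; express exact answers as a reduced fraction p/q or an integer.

row1: w_G1=1 w_G3=1 w_R=1
row2: w_G1=75/19 w_G3=-1 w_R=0
total: w_G1=94/19 w_G3=0 w_R=1
asked value: 1

recognized (axles ride arm R): planetary set, 19/28/75 teeth
superposition row 1 [locked train]: every member turns x
row 2 — arm fixed, fixed-axis ratios: sun y, ring −(19/75)·y, arm 0
boundary: total ω_ring = x − (19/75)·y = 0 and total ω_arm = x = 1  ⇒  y = 75/19, x = 1
row 2 ring = −(19/75)·75/19 = -1
totals (row 1 + row 2): sun 1 + 75/19 = 94/19, ring 1 + (-1) = 0, arm 1 + 0 = 1
asked cell (row1, sun) = 1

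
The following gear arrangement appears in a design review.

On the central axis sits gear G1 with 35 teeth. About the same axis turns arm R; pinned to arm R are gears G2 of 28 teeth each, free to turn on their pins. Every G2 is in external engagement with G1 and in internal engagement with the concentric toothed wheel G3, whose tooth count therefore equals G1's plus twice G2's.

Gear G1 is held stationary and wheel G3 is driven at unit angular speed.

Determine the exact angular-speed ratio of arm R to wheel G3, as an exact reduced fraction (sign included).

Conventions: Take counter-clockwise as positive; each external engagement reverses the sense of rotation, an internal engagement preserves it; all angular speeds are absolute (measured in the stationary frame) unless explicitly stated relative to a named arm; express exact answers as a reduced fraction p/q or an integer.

recognized (axles ride arm R): planetary set, 35/28/91 teeth
ring teeth: 35 + 2·28 = 91
35(ω_sun−ω_arm) = −91(ω_ring−ω_arm),  ω_sun = 0, ω_ring = 1
35(0−ω_arm) = −91(1−ω_arm)  ⇒  126·ω_arm = 91  ⇒  ω_arm = 13/18
ω_out/ω_in = 13/18

13/18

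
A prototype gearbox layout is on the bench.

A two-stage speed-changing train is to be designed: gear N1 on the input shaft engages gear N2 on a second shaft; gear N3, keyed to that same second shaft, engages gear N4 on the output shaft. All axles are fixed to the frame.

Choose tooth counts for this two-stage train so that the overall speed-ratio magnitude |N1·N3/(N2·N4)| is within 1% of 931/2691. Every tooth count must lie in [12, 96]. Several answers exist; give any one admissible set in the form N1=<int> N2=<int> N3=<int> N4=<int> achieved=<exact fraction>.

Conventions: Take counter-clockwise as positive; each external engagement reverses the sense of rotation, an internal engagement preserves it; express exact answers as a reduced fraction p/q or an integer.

N1=19 N2=39 N3=49 N4=69 achieved=931/2691

2-stage fixed-axis compound train for ratio 931/2691
target = 931/2691 in lowest terms: an exact hit needs N1·N3 = k·931 and N2·N4 = k·2691 for one integer k, every count in [12, 96]; additionally prefer no 1:1 stage (N1 ≠ N2, N3 ≠ N4)
k = 1: N1·N3 = 931 = 19·49, N2·N4 = 2691 = 39·69
achieved = 19·49/(39·69) = 931/2691; |achieved − target| = 0 ≤ 931/269100 ✓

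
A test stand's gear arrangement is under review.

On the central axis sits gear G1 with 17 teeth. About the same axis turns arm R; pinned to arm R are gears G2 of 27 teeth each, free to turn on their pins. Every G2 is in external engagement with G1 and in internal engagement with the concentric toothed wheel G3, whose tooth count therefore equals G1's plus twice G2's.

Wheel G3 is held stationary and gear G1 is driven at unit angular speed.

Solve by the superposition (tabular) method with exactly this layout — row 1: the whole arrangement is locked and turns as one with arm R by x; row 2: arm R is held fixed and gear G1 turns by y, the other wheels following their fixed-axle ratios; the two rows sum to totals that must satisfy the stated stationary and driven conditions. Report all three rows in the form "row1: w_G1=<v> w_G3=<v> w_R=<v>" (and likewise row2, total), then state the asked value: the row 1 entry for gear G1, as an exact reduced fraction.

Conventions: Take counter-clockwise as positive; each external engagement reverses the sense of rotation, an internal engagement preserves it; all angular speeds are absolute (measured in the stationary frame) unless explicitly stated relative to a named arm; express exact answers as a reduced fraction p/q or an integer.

recognized (axles ride arm R): planetary set, 17/27/71 teeth
row 1 (train locked, turned with arm): all members turn x
row 2: sun turns y, ring = −(17/71)·y, arm 0
boundary: total ω_ring = x − (17/71)·y = 0 and total ω_sun = x + y = 1  ⇒  y = 71/88, x = 17/88
row 2 ring = −(17/71)·71/88 = -17/88
totals (row 1 + row 2): sun 17/88 + 71/88 = 1, ring 17/88 + (-17/88) = 0, arm 17/88 + 0 = 17/88
asked cell (row1, sun) = 17/88

row1: w_G1=17/88 w_G3=17/88 w_R=17/88
row2: w_G1=71/88 w_G3=-17/88 w_R=0
total: w_G1=1 w_G3=0 w_R=17/88
asked value: 17/88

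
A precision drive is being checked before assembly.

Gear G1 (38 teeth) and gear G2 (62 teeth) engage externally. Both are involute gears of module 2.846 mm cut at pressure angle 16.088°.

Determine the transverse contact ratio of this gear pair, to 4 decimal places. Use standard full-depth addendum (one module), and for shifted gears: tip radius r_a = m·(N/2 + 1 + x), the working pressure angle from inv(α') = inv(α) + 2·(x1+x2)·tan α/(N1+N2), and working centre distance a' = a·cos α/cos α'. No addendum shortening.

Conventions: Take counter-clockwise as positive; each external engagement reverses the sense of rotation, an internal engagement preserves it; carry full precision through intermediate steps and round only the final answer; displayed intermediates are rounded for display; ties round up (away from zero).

single-mesh involute tooth geometry (38T engaging 62T at module 2.846)
base radii: r_b1 = 51.956311, r_b2 = 84.770824
tip radii: r_a1 = 56.920000, r_a2 = 91.072000
no profile shift: α' = α, a' = a
action lengths: √(r_a1²−r_b1²) = 23.247109, √(r_a2²−r_b2²) = 33.286883
base pitch p_b = π·m·cos α = 8.590819
CR = (23.247109 + 33.286883 − 142.300000·sin 16.08800°)/8.590819 = 1.990585
contact ratio ≈ 1.9906

1.9906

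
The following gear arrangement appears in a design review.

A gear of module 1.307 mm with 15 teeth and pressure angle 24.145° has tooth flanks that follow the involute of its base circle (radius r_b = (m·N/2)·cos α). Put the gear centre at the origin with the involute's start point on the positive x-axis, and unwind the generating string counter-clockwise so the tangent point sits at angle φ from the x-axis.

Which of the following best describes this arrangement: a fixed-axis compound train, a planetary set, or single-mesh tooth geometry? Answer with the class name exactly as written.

recognized (one wheel, involute flank): single-mesh tooth geometry, m = 1.307, N = 15
classification: single-mesh tooth geometry

single-mesh tooth geometry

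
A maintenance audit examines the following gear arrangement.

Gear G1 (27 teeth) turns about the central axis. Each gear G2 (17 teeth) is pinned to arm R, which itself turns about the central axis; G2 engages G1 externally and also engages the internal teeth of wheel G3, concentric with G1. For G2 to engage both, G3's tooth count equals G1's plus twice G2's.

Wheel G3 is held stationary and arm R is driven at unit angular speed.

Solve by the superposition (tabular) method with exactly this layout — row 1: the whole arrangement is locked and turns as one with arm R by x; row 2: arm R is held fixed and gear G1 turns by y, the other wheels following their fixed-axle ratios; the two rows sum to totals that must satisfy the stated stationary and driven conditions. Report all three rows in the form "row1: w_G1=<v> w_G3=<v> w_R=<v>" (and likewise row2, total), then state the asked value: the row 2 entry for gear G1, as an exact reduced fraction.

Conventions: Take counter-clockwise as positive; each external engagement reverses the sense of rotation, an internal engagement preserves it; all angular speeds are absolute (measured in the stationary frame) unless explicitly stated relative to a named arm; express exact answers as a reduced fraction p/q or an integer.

topology: planetary set — G1 27T / G2 17T / G3 61T, arm = carrier (Willis)
row 1 — lock + rotate with arm: ω_sun = ω_ring = ω_arm = x
row 2 (arm held, sun turns y): ω_ring = −(27/61)·y, ω_arm = 0
boundary: total ω_ring = x − (27/61)·y = 0 and total ω_arm = x = 1  ⇒  y = 61/27, x = 1
row 2 ring = −(27/61)·61/27 = -1
totals (row 1 + row 2): sun 1 + 61/27 = 88/27, ring 1 + (-1) = 0, arm 1 + 0 = 1
asked cell (row2, sun) = 61/27

row1: w_G1=1 w_G3=1 w_R=1
row2: w_G1=61/27 w_G3=-1 w_R=0
total: w_G1=88/27 w_G3=0 w_R=1
asked value: 61/27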